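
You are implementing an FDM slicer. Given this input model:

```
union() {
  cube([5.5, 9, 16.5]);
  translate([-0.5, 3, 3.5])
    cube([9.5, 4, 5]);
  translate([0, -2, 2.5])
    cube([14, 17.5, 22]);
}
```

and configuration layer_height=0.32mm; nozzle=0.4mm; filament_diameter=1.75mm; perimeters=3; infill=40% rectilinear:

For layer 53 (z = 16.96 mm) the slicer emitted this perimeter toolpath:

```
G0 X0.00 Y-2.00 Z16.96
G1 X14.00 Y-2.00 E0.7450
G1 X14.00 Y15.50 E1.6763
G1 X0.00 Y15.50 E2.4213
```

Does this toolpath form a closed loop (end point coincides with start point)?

Start point (G0): (0.00, -2.00). End point (last G1): the path does not return to the start — open.

no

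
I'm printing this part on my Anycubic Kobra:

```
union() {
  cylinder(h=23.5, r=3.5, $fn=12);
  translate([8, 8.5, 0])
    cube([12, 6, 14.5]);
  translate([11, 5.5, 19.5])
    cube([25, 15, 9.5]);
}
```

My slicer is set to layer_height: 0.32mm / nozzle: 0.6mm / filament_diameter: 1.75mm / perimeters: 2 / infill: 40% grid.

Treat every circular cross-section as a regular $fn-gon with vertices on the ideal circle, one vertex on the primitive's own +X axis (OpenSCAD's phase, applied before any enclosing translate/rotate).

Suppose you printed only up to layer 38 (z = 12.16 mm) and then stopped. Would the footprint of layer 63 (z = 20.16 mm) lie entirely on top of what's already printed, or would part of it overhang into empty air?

part overhangs

Compare the two slices. At z = 12.16: the r=3.5 cylinder contributes a regular 12-gon of circumradius 3.5 (area = (12/2)·3.500²·sin(360°/12) = 36.75 mm²); the cube at (8, 8.5) is present — its section is the full 12×6 rectangle (area 72.00 mm²); the cube at (11, 5.5) is absent (z outside [19.5, 29]); Taking the union: the 2 present regions are separate (no shared area or edge), so areas and boundary lengths simply add and each stays a separate island — area = 108.75 mm². At z = 20.16: the r=3.5 cylinder contributes a regular 12-gon of circumradius 3.5 (area = (12/2)·3.500²·sin(360°/12) = 36.75 mm²); the cube at (8, 8.5) is absent (z outside [0, 14.5]); the cube at (11, 5.5) (footprint 25×15) is included at this height (area 375.00 mm²); Taking the union: the 2 present regions are separate (no shared area or edge), so areas and boundary lengths simply add and each stays a separate island — area = 411.75 mm². Checking containment: at z = 20.16 the cross-section extends beyond the z = 12.16 cross-section by about 321.00 mm².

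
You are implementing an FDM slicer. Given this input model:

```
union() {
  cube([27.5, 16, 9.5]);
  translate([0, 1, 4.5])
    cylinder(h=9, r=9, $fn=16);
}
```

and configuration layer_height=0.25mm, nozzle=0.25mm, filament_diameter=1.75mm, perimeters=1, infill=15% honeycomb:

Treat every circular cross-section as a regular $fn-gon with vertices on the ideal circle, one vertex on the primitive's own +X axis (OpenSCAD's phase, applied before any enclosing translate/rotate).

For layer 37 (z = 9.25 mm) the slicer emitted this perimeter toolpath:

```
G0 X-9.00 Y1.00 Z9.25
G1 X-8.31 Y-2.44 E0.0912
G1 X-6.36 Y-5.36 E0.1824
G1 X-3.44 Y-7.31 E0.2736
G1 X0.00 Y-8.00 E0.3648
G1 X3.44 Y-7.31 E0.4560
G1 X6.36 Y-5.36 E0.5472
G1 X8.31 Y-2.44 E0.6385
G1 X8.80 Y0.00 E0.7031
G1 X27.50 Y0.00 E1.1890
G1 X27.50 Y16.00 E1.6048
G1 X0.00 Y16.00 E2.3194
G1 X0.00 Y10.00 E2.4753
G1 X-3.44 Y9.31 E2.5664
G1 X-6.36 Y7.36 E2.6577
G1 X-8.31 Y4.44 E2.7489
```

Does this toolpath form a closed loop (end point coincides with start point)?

Start point (G0): (-9.00, 1.00). End point (last G1): the path does not return to the start — open.

no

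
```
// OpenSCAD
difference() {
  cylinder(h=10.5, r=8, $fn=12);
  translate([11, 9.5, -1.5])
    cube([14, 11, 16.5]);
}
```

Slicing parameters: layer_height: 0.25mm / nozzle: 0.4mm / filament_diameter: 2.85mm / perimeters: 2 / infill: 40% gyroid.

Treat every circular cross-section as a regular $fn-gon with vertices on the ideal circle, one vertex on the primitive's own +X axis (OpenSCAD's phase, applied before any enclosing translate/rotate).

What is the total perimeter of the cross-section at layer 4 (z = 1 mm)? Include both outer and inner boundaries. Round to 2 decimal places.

49.69 mm

At z = 1 mm: the r=8 cylinder contributes a regular 12-gon of circumradius 8 (perimeter = 2·12·8.000·sin(180°/12) = 49.69 mm); the cube at (11, 9.5) is present — its section is the full 14×11 rectangle (perimeter 50.00 mm); After the difference (first − rest): starting from the r=8 cylinder, the 14×11 cube at (11, 9.5) misses the remaining region (no effect) — boundary = 49.69 mm. Overall, the cross-section is a single solid region. Total boundary length (outer) = 49.69 mm.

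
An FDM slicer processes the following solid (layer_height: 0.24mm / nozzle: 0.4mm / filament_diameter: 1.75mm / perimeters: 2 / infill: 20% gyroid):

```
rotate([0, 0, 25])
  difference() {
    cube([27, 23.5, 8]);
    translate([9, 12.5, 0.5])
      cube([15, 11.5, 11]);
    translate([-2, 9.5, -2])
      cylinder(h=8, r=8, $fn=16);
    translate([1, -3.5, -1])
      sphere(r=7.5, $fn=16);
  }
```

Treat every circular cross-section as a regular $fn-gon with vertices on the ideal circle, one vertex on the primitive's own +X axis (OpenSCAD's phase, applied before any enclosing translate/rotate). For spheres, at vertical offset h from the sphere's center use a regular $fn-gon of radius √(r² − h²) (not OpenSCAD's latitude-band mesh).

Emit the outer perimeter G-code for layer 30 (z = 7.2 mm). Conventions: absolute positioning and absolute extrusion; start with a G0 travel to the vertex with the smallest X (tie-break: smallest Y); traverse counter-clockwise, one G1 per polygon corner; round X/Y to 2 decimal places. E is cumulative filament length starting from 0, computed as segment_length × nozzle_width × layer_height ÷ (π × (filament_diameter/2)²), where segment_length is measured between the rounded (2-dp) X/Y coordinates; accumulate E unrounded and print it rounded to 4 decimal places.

G0 X-9.93 Y21.30 Z7.20
G1 X0.00 Y0.00 E0.9380
G1 X24.47 Y11.41 E2.0156
G1 X14.54 Y32.71 E2.9536
G1 X11.82 Y31.44 E3.0734
G1 X16.47 Y21.47 E3.5124
G1 X2.87 Y15.13 E4.1113
G1 X-1.77 Y25.10 E4.5502
G1 X-9.93 Y21.30 E4.9095

At z = 7.2 mm: the cube is present — its section is the full 27×23.5 rectangle; the cube at (9, 12.5) is present — its section is the full 15×11.5 rectangle; the cylinder at (-2, 9.5) does not reach this height (z outside [-2, 6]); the sphere at (1, -3.5) is not intersected at this z (|z−center|=8.200 > r=7.5); Taking the first minus the rest: starting from the 27×23.5 cube, the 15×11.5 cube at (9, 12.5) partially overlaps it — only the 165.00 mm² overlap (of its 172.50 mm²) is removed, clipping the outline — 1 connected region; (rotated 25° about Z; rotation is an isometry so areas/perimeters/island counts are preserved). The outline is a single polygon with 8 vertices. Extrusion per mm of travel: 0.4 × 0.24 / (π × 0.875²) = 0.039912. Accumulating E over each segment gives final E = 4.9095.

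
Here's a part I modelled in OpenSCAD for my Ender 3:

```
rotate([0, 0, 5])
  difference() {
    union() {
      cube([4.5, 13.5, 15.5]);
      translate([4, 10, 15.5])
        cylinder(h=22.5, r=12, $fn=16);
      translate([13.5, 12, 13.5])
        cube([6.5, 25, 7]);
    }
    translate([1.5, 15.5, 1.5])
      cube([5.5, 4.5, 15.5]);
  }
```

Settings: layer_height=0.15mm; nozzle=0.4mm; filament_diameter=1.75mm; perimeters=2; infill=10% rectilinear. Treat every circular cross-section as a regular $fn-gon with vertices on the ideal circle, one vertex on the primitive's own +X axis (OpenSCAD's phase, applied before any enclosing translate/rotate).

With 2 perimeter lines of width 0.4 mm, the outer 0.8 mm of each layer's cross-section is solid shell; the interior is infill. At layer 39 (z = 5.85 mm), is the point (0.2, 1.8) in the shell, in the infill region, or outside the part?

At z = 5.85 mm: the cube (footprint 4.5×13.5) is included at this height; the cylinder at (4, 10) is not intersected at this z (z outside [15.5, 38]); the cube at (13.5, 12) is not intersected at this z (z outside [13.5, 20.5]); Taking the union: only the 4.5×13.5 cube is present, so the union is just that shape — 1 connected region; the cube at (1.5, 15.5) is present — its section is the full 5.5×4.5 rectangle; Taking the first minus the rest: starting from that combined region, the 5.5×4.5 cube at (1.5, 15.5) misses the remaining region (no effect) — 1 connected region; (whole slice rotated 5° about Z — lengths, areas and connectivity unchanged). Overall, the cross-section is a single solid region. Undo the 5° rotation: the query point maps to (0.356, 1.776) in the un-rotated model frame. The nearest boundary edge runs (0.00, 0.00)→(0.00, 13.50); distance from the point to it = 0.36 mm. The point is inside the cross-section, 0.36 mm from the nearest boundary — within the 0.8 mm shell band (2 × 0.4).

shell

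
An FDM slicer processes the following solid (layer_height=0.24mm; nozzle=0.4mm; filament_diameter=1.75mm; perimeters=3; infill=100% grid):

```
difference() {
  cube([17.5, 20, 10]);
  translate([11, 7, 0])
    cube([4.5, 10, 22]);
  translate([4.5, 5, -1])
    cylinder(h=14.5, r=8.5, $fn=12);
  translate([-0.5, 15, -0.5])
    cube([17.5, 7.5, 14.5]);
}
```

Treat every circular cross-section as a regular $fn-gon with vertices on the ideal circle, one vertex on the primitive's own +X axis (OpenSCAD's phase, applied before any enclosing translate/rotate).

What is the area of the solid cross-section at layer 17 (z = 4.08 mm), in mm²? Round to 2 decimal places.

At z = 4.08 mm: the 17.5×20 cube contributes its full rectangle (area 350.00 mm²); the cube at (11, 7) (footprint 4.5×10) is included at this height (area 45.00 mm²); the r=8.5 cylinder at (4.5, 5) gives a regular 12-gon of circumradius 8.5 (constant along its height) (area = (12/2)·8.500²·sin(360°/12) = 216.75 mm²); the cube at (-0.5, 15) (footprint 17.5×7.5) is included at this height (area 131.25 mm²); Taking the first minus the rest: starting from the 17.5×20 cube (350.00 mm²), the 4.5×10 cube at (11, 7) lies wholly inside it (removes its full 45.00 mm² and its 29.00 mm outline becomes a hole wall); the r=8.5 cylinder at (4.5, 5) partially overlaps it — only the 148.16 mm² overlap (of its 216.75 mm²) is removed, clipping the outline; the 17.5×7.5 cube at (-0.5, 15) partially overlaps it — only the 76.00 mm² overlap (of its 131.25 mm²) is removed, clipping the outline — area = 80.84 mm². Overall, the cross-section has 2 separate islands. Net area = 80.84 mm².

80.84 mm²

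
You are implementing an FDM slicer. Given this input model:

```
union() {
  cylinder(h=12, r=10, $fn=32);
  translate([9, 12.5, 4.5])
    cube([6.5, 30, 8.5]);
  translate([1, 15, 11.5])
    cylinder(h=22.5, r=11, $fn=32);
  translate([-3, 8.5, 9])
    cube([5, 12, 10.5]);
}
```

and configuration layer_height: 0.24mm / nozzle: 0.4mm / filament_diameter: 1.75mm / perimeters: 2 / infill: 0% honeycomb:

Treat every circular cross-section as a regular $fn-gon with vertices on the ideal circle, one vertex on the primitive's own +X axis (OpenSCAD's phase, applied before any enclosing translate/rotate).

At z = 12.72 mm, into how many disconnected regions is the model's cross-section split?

At z = 12.72 mm: the cylinder is absent (z outside [0, 12]); the cube at (9, 12.5) is present — its section is the full 6.5×30 rectangle; the r=11 cylinder at (1, 15) contributes a regular 32-gon of circumradius 11; the 5×12 cube at (-3, 8.5) contributes its full rectangle; Combining (union): the regions partially overlap (shared area 82.45 mm²), so overlapping operands fuse into one piece — 1 connected region. The result has 1 disconnected region.

1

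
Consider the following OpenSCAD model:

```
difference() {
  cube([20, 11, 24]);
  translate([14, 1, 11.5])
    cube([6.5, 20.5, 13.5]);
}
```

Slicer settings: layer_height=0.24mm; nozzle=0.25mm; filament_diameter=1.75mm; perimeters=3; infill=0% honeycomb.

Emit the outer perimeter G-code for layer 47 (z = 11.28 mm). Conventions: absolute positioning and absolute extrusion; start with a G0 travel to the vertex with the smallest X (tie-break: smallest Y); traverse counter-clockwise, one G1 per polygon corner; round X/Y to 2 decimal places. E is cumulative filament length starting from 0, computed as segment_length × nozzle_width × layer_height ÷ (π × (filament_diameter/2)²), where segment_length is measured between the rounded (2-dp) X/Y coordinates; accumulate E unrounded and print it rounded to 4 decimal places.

G0 X0.00 Y0.00 Z11.28
G1 X20.00 Y0.00 E0.4989
G1 X20.00 Y11.00 E0.7733
G1 X0.00 Y11.00 E1.2722
G1 X0.00 Y0.00 E1.5466

At z = 11.28 mm: the cube (footprint 20×11) is included at this height; the cube at (14, 1) is not intersected at this z (z outside [11.5, 25]); Subtracting the remaining from the first: none of the subtracted shapes is present at this height, so the 20×11 cube is unchanged — 1 connected region. The outline is a single polygon with 4 vertices. Extrusion per mm of travel: 0.25 × 0.24 / (π × 0.875²) = 0.024945. Accumulating E over each segment gives final E = 1.5466.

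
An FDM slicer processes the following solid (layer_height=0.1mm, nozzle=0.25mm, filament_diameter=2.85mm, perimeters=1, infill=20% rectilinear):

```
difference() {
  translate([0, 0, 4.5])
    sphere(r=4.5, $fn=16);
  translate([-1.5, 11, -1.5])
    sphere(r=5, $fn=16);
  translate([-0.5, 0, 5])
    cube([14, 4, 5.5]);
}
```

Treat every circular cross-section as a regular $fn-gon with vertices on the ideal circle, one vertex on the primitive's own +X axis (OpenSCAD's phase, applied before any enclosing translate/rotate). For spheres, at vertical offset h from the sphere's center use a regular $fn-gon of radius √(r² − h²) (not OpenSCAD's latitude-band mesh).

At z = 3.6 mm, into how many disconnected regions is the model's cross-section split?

At z = 3.6 mm: the sphere: section is a regular 16-gon, circumradius = √(r²−h²) = √(4.5²−0.9²) = 4.409; the sphere at (-1.5, 11) is not intersected at this z (|z−center|=5.100 > r=5); the cube at (-0.5, 0) does not reach this height (z outside [5, 10.5]); Taking the first minus the rest: none of the subtracted shapes is present at this height, so the r=4.5 sphere is unchanged — 1 connected region. The result has 1 disconnected region.

1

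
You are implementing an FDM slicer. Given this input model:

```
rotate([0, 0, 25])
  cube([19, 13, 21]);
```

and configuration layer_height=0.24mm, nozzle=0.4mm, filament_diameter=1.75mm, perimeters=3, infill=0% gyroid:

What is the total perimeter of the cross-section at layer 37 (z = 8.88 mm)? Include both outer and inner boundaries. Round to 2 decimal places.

At z = 8.88 mm: the cube is present — its section is the full 19×13 rectangle (perimeter 64.00 mm); (rotated 25° about Z; rotation is an isometry so areas/perimeters/island counts are preserved). Overall, the cross-section is a single solid region. Total boundary length (outer) = 64.00 mm.

64.00 mm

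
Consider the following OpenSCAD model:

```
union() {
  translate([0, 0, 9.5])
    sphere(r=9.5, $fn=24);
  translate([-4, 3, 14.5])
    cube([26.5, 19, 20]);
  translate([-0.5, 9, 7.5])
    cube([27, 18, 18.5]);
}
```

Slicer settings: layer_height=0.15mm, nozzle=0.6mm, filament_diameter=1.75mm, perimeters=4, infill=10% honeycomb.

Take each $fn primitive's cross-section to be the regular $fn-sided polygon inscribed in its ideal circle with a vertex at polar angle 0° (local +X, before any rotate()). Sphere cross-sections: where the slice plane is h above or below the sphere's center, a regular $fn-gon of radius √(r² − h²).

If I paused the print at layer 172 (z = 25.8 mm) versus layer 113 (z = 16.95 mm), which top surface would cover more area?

layer 113 (z = 16.95 mm)

Layer 172 (z = 25.8): the sphere is not intersected at this z (|z−center|=16.300 > r=9.5); the 26.5×19 cube at (-4, 3) contributes its full rectangle (area 503.50 mm²); the 27×18 cube at (-0.5, 9) contributes its full rectangle (area 486.00 mm²); Taking the union: the regions partially overlap — summed areas 989.50 mm² minus the doubly-counted overlap 299.00 mm² gives 690.50 mm² — area = 690.50 mm². So its area = 690.50 mm². Layer 113 (z = 16.95): the r=9.5 sphere contributes a regular 24-gon of circumradius √(9.5²−7.45²) = 5.895 (area = (24/2)·5.895²·sin(360°/24) = 107.92 mm²); the cube at (-4, 3) is present — its section is the full 26.5×19 rectangle (area 503.50 mm²); the 27×18 cube at (-0.5, 9) contributes its full rectangle (area 486.00 mm²); Taking the union: the regions partially overlap — summed areas 1097.42 mm² minus the doubly-counted overlap 318.66 mm² gives 778.76 mm² — area = 778.76 mm². So its area = 778.76 mm². Layer 113 is larger (778.76 vs 690.50 mm²).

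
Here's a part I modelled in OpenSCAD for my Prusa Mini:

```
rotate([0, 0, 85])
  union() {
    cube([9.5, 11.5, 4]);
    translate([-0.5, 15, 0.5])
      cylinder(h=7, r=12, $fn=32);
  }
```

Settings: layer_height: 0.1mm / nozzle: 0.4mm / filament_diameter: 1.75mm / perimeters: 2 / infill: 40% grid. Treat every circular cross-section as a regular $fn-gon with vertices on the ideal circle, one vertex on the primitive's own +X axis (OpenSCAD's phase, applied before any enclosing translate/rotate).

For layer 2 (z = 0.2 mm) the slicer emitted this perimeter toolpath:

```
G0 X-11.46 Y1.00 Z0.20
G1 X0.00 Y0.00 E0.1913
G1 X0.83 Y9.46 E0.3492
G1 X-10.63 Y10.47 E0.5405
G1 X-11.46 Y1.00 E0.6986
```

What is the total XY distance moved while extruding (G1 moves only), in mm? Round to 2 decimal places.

Sum the Euclidean lengths of each G1 segment: total = 42.01 mm.

42.01 mm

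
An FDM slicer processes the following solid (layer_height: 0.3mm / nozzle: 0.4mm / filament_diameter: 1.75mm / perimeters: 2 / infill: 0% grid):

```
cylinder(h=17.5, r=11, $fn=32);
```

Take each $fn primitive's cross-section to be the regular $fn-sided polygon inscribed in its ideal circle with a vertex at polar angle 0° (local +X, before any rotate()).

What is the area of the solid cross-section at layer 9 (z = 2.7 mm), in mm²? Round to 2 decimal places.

At z = 2.7 mm: the r=11 cylinder contributes a regular 32-gon of circumradius 11 (area = (32/2)·11.000²·sin(360°/32) = 377.69 mm²). Overall, the cross-section is a single solid region. Net area = 377.69 mm².

377.69 mm²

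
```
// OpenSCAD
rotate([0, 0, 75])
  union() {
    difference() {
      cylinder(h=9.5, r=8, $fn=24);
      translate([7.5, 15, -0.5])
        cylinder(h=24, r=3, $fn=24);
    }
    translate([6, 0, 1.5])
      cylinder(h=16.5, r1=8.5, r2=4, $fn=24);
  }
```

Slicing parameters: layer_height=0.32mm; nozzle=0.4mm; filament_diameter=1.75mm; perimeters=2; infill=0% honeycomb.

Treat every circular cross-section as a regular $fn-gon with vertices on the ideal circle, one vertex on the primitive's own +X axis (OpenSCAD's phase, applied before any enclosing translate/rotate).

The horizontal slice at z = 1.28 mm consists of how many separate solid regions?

At z = 1.28 mm: the cylinder: section is a regular 24-gon, circumradius r=8; the cylinder at (7.5, 15): section is a regular 24-gon, circumradius r=3; Taking the first minus the rest: starting from the r=8 cylinder, the r=3 cylinder at (7.5, 15) misses the remaining region (no effect) — 1 connected region; the cone at (6, 0) does not reach this height (z outside [1.5, 18]); Combining (union): only the result so far is present, so the union is just that shape — 1 connected region; (rotated 75° about Z; rotation is an isometry so areas/perimeters/island counts are preserved). The result has 1 disconnected region.

1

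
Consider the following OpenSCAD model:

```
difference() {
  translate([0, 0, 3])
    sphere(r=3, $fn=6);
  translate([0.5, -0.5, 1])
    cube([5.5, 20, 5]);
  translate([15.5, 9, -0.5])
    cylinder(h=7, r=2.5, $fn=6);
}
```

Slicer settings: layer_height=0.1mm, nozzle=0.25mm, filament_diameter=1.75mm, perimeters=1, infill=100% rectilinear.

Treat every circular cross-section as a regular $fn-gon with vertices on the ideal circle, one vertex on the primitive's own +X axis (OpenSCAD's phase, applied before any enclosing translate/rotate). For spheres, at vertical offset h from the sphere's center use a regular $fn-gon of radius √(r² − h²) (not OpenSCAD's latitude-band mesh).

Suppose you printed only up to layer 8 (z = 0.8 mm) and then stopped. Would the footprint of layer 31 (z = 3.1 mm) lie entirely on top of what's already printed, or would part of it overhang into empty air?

Compare the two slices. At z = 0.8: the r=3 sphere slices to a regular 6-gon of circumradius 2.040 (√(r²−h²) with h=2.2 from center) (area = (6/2)·2.040²·sin(360°/6) = 10.81 mm²); the cube at (0.5, -0.5) does not reach this height (z outside [1, 6]); the r=2.5 cylinder at (15.5, 9) contributes a regular 6-gon of circumradius 2.5 (area = (6/2)·2.500²·sin(360°/6) = 16.24 mm²); After the difference (first − rest): starting from the r=3 sphere (10.81 mm²), the r=2.5 cylinder at (15.5, 9) misses the remaining region (no effect) — area = 10.81 mm². At z = 3.1: the sphere: section is a regular 6-gon, circumradius = √(r²−h²) = √(3²−0.1²) = 2.998 (area = (6/2)·2.998²·sin(360°/6) = 23.36 mm²); the 5.5×20 cube at (0.5, -0.5) contributes its full rectangle (area 110.00 mm²); the cylinder at (15.5, 9): section is a regular 6-gon, circumradius r=2.5 (area = (6/2)·2.500²·sin(360°/6) = 16.24 mm²); Subtracting the remaining from the first: starting from the r=3 sphere (23.36 mm²), the 5.5×20 cube at (0.5, -0.5) partially overlaps it — only the 5.72 mm² overlap (of its 110.00 mm²) is removed, clipping the outline; the r=2.5 cylinder at (15.5, 9) misses the remaining region (no effect) — area = 17.64 mm². Checking containment: at z = 3.1 the cross-section extends beyond the z = 0.8 cross-section by about 9.35 mm².

part overhangs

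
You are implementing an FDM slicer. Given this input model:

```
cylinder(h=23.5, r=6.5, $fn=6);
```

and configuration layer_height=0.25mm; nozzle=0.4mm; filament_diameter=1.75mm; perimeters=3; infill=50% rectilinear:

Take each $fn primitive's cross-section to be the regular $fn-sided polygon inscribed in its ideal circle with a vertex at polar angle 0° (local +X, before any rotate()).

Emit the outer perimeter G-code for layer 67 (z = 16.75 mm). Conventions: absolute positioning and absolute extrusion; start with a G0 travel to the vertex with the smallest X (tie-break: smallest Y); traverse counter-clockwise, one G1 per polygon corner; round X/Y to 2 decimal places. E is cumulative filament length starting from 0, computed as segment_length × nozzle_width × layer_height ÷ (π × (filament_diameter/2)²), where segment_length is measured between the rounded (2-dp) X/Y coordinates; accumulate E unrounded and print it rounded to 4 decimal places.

G0 X-6.50 Y0.00 Z16.75
G1 X-3.25 Y-5.63 E0.2703
G1 X3.25 Y-5.63 E0.5405
G1 X6.50 Y0.00 E0.8108
G1 X3.25 Y5.63 E1.0810
G1 X-3.25 Y5.63 E1.3513
G1 X-6.50 Y0.00 E1.6216

At z = 16.75 mm: the cylinder: section is a regular 6-gon, circumradius r=6.5. The outline is a single polygon with 6 vertices. Extrusion per mm of travel: 0.4 × 0.25 / (π × 0.875²) = 0.041575. Accumulating E over each segment gives final E = 1.6216.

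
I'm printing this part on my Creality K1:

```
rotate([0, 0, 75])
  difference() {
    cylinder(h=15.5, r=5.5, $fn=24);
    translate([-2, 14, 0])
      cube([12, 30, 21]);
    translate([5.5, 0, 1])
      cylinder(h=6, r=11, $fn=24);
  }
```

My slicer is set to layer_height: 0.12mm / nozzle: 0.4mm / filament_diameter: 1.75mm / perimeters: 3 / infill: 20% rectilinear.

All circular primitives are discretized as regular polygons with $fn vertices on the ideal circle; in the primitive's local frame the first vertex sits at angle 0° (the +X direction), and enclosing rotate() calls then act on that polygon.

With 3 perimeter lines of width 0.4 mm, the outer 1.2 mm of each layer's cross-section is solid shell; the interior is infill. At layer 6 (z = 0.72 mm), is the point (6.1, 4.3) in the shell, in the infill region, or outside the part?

outside

At z = 0.72 mm: the cylinder: section is a regular 24-gon, circumradius r=5.5; the 12×30 cube at (-2, 14) contributes its full rectangle; the cylinder at (5.5, 0) is not intersected at this z (z outside [1, 7]); Taking the first minus the rest: starting from the r=5.5 cylinder, the 12×30 cube at (-2, 14) misses the remaining region (no effect) — 1 connected region; (rotated 75° about Z; rotation is an isometry so areas/perimeters/island counts are preserved). Overall, the cross-section is a single solid region. Undo the 75° rotation: the query point maps to (5.732, -4.779) in the un-rotated model frame. The nearest boundary edge runs (4.76, -2.75)→(3.89, -3.89); distance from the point to it = 2.00 mm. The point is not inside any of the regions above, so it lies outside the cross-section (2.00 mm from the nearest boundary).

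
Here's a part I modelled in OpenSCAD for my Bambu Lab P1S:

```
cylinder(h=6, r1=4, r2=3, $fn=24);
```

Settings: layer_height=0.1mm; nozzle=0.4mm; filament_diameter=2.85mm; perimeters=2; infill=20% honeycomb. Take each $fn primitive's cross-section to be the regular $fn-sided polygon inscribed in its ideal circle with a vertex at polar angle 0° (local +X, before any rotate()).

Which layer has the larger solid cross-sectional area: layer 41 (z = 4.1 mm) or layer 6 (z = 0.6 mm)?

layer 6 (z = 0.6 mm)

Layer 41 (z = 4.1): the cone contributes a regular 24-gon of circumradius 3.317 (interpolated between r1=4 and r2=3 at t=0.683) (area = (24/2)·3.317²·sin(360°/24) = 34.16 mm²). So its area = 34.16 mm². Layer 6 (z = 0.6): the cone (r1=4→r2=3) has section circumradius 3.900 here — a regular 24-gon (area = (24/2)·3.900²·sin(360°/24) = 47.24 mm²). So its area = 47.24 mm². Layer 6 is larger (47.24 vs 34.16 mm²).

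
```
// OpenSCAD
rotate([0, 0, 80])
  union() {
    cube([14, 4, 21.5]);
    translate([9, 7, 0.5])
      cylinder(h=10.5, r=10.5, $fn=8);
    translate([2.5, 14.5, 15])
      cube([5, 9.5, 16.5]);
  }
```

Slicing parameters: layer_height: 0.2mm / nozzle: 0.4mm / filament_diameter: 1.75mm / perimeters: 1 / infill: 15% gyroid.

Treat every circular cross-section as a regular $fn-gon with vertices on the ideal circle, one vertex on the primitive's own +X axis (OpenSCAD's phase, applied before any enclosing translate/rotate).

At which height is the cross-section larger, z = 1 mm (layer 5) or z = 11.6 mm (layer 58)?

Layer 5 (z = 1): the cube (footprint 14×4) is included at this height (area 56.00 mm²); the r=10.5 cylinder at (9, 7) gives a regular 8-gon of circumradius 10.5 (constant along its height) (area = (8/2)·10.500²·sin(360°/8) = 311.83 mm²); the cube at (2.5, 14.5) is not intersected at this z (z outside [15, 31.5]); Combining (union): the regions partially overlap — summed areas 367.83 mm² minus the doubly-counted overlap 53.64 mm² gives 314.20 mm² — area = 314.20 mm²; (whole slice rotated 80° about Z — lengths, areas and connectivity unchanged). So its area = 314.20 mm². Layer 58 (z = 11.6): the cube (footprint 14×4) is included at this height (area 56.00 mm²); the cylinder at (9, 7) is absent (z outside [0.5, 11]); the cube at (2.5, 14.5) is not intersected at this z (z outside [15, 31.5]); Merging all regions: only the 14×4 cube is present, so the union is just that shape — area = 56.00 mm²; (rotated 80° about Z; rotation is an isometry so areas/perimeters/island counts are preserved). So its area = 56.00 mm². Layer 5 is larger (314.20 vs 56.00 mm²).

layer 5 (z = 1 mm)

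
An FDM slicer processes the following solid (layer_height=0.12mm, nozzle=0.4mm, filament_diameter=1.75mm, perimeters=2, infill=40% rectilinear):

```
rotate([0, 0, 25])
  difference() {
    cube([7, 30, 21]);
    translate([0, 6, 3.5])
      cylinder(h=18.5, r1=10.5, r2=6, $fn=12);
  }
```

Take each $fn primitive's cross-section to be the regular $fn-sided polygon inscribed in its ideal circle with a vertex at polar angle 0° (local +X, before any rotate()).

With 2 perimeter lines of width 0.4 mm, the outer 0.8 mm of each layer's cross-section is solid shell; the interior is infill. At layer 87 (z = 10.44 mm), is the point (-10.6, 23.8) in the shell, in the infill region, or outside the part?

At z = 10.44 mm: the cube is present — its section is the full 7×30 rectangle; the cone at (0, 6) (r1=10.5→r2=6) has section circumradius 8.812 here — a regular 12-gon; Subtracting the remaining from the first: starting from the 7×30 cube, the cone at (0, 6) partially overlaps it — only the 94.19 mm² overlap (of its 232.95 mm²) is removed, clipping the outline — 2 connected regions; (rotated 25° about Z; rotation is an isometry so areas/perimeters/island counts are preserved). Overall, the cross-section has 2 separate islands. Undo the 25° rotation: the query point maps to (0.451, 26.050) in the un-rotated model frame. The nearest boundary edge runs (0.00, 14.81)→(0.00, 30.00); distance from the point to it = 0.45 mm. (Shell/infill is judged within the island containing the point — the largest one.) The point is inside the cross-section, 0.45 mm from the nearest boundary — within the 0.8 mm shell band (2 × 0.4).

shell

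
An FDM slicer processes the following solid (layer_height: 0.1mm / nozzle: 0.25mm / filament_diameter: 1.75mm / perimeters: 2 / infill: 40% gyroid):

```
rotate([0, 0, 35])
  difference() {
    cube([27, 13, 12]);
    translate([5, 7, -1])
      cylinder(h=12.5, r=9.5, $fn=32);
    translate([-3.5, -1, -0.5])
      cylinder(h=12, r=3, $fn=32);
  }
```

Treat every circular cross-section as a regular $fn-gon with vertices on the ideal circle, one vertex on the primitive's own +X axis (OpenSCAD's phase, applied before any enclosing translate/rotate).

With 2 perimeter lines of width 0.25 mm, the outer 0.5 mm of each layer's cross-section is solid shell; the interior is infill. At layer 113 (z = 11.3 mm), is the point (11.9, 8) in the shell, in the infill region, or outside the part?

At z = 11.3 mm: the cube (footprint 27×13) is included at this height; the cylinder at (5, 7): section is a regular 32-gon, circumradius r=9.5; the r=3 cylinder at (-3.5, -1) gives a regular 32-gon of circumradius 3 (constant along its height); Taking the first minus the rest: starting from the 27×13 cube, the r=9.5 cylinder at (5, 7) partially overlaps it — only the 177.37 mm² overlap (of its 281.71 mm²) is removed, clipping the outline; the r=3 cylinder at (-3.5, -1) misses the remaining region (no effect) — 1 connected region; (rotated 35° about Z; rotation is an isometry so areas/perimeters/island counts are preserved). Overall, the cross-section is a single solid region. Undo the 35° rotation: the query point maps to (14.337, -0.272) in the un-rotated model frame. The nearest boundary edge runs (27.00, 0.00)→(11.37, 0.00); distance from the point to it = 0.27 mm. The point is not inside any of the regions above, so it lies outside the cross-section (0.27 mm from the nearest boundary).

outside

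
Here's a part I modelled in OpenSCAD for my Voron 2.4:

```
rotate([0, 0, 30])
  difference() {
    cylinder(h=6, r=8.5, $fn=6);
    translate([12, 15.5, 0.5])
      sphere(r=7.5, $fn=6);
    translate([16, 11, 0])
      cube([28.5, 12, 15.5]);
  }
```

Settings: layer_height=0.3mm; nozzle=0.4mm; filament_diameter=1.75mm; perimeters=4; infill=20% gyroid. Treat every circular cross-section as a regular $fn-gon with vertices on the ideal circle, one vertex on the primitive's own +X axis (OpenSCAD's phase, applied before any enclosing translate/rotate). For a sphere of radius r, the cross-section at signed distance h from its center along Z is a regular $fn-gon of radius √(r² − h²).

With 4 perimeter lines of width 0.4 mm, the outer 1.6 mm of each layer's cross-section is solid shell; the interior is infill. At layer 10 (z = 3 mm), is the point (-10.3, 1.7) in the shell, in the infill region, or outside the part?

At z = 3 mm: the r=8.5 cylinder gives a regular 6-gon of circumradius 8.5 (constant along its height); the sphere at (12, 15.5): section is a regular 6-gon, circumradius = √(r²−h²) = √(7.5²−2.5²) = 7.071; the 28.5×12 cube at (16, 11) contributes its full rectangle; After the difference (first − rest): starting from the r=8.5 cylinder, the r=7.5 sphere at (12, 15.5) misses the remaining region (no effect); the 28.5×12 cube at (16, 11) misses the remaining region (no effect) — 1 connected region; (rotated 30° about Z; rotation is an isometry so areas/perimeters/island counts are preserved). Overall, the cross-section is a single solid region. Undo the 30° rotation: the query point maps to (-8.070, 6.622) in the un-rotated model frame. The nearest boundary edge runs (-8.50, 0.00)→(-4.25, 7.36); distance from the point to it = 2.94 mm. The point is not inside any of the regions above, so it lies outside the cross-section (2.94 mm from the nearest boundary).

outside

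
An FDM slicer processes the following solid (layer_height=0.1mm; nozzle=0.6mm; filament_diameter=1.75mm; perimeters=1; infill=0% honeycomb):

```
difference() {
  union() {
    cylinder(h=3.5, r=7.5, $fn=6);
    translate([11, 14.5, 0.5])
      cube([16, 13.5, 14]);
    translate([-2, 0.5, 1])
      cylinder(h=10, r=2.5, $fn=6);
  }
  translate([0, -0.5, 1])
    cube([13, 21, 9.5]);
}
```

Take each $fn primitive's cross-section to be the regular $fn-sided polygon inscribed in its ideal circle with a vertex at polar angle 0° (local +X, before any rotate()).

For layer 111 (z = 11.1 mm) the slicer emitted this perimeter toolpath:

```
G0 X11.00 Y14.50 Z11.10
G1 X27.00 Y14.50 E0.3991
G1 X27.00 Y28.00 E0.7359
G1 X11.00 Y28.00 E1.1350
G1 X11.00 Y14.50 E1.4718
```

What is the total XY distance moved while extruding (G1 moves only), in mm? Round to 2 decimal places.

59.00 mm

Sum the Euclidean lengths of each G1 segment: total = 59.00 mm.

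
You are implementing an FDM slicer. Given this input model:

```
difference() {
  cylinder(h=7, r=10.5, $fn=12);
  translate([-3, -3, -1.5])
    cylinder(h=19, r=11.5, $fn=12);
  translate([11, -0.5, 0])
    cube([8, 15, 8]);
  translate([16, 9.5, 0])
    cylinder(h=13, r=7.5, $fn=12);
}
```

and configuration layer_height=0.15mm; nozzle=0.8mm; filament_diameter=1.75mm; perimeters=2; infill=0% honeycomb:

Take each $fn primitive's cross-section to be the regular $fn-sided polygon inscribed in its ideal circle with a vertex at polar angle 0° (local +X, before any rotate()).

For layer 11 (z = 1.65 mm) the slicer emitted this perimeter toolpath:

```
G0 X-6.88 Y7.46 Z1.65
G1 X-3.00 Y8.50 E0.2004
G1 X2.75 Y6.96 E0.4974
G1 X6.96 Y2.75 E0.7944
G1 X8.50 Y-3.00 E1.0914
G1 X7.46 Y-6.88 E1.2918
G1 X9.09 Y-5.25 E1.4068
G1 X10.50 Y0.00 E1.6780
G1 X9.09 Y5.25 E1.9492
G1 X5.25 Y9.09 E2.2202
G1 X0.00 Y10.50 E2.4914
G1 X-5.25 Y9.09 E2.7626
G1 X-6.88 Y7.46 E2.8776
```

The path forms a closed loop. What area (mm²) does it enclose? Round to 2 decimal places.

Apply the shoelace formula to the sequence of (X, Y) vertices; enclosed area = 60.36 mm².

60.36 mm²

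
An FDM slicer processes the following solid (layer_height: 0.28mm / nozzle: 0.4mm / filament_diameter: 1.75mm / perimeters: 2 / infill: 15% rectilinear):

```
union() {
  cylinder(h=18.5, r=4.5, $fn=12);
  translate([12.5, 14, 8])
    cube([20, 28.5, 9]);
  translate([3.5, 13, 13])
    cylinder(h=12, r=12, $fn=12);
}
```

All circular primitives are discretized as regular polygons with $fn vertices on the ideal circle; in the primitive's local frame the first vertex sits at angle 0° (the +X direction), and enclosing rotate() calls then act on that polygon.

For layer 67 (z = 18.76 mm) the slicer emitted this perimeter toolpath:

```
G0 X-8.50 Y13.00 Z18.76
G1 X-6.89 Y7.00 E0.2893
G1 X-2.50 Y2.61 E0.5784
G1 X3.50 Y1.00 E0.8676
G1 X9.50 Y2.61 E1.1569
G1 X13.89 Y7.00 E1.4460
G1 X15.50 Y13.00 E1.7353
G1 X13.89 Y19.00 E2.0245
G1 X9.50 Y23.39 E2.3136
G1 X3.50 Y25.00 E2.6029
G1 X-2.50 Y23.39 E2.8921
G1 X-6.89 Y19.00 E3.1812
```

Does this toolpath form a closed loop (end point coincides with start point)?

no

Start point (G0): (-8.50, 13.00). End point (last G1): the path does not return to the start — open.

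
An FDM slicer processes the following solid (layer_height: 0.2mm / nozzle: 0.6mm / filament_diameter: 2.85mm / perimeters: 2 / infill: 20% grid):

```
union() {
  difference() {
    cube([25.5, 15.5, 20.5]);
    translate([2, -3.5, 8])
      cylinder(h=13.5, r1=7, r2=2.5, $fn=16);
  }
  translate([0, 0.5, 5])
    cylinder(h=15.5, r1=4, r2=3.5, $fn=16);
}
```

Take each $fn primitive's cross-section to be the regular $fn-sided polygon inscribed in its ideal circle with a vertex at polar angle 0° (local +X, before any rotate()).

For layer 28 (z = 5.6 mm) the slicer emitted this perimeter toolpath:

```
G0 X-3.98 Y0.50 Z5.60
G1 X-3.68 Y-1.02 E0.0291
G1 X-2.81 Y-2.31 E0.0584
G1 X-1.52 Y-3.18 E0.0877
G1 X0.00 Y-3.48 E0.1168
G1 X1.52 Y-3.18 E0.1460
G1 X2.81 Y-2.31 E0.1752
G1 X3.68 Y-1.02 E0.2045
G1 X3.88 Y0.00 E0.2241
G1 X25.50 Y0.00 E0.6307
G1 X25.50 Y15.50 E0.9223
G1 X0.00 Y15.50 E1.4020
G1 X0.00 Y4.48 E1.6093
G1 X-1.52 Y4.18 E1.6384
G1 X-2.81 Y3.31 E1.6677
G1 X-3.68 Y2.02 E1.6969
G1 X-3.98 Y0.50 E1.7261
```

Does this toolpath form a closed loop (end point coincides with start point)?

Start point (G0): (-3.98, 0.50). End point (last G1): the path returns to the start — closed.

yes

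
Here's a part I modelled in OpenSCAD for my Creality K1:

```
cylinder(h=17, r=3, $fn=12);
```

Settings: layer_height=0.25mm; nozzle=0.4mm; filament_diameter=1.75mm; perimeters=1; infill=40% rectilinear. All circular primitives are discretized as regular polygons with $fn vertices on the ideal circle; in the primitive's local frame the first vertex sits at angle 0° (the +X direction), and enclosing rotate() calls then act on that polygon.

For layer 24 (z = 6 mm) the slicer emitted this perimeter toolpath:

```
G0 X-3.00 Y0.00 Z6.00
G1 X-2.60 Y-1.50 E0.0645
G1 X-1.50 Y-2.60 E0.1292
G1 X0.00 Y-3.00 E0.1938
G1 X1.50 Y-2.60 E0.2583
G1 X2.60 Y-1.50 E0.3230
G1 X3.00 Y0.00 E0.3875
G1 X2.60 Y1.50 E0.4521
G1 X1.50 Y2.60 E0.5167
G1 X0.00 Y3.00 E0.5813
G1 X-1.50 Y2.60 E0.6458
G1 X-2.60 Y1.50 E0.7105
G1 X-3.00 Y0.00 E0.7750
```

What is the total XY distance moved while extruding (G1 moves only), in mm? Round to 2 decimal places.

Sum the Euclidean lengths of each G1 segment: total = 18.64 mm.

18.64 mm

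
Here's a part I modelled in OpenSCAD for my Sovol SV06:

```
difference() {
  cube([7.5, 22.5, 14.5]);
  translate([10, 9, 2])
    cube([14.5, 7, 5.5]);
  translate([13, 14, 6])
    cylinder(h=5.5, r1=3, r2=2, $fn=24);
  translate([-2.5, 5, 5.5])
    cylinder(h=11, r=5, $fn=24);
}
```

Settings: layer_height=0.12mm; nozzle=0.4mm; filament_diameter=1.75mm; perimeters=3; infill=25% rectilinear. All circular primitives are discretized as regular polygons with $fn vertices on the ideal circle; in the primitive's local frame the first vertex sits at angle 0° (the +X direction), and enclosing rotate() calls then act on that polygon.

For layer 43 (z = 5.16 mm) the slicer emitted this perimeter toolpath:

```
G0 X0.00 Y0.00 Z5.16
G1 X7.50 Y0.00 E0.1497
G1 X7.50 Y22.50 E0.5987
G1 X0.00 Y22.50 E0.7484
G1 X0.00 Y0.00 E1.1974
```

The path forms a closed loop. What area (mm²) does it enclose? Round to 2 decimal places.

168.75 mm²

Apply the shoelace formula to the sequence of (X, Y) vertices; enclosed area = 168.75 mm².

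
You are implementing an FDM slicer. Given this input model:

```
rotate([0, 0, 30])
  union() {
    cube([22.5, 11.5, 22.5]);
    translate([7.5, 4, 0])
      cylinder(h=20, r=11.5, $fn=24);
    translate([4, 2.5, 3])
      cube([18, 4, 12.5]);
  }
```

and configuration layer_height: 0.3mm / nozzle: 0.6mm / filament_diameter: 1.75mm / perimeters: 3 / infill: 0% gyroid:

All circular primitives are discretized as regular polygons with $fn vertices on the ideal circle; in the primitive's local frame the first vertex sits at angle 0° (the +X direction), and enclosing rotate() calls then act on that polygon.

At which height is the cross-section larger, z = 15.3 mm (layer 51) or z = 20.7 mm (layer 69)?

Layer 51 (z = 15.3): the cube is present — its section is the full 22.5×11.5 rectangle (area 258.75 mm²); the r=11.5 cylinder at (7.5, 4) gives a regular 24-gon of circumradius 11.5 (constant along its height) (area = (24/2)·11.500²·sin(360°/24) = 410.75 mm²); the cube at (4, 2.5) (footprint 18×4) is included at this height (area 72.00 mm²); Combining (union): the regions partially overlap — summed areas 741.50 mm² minus the doubly-counted overlap 282.16 mm² gives 459.33 mm² — area = 459.33 mm²; (whole slice rotated 30° about Z — lengths, areas and connectivity unchanged). So its area = 459.33 mm². Layer 69 (z = 20.7): the 22.5×11.5 cube contributes its full rectangle (area 258.75 mm²); the cylinder at (7.5, 4) does not reach this height (z outside [0, 20]); the cube at (4, 2.5) is not intersected at this z (z outside [3, 15.5]); Merging all regions: only the 22.5×11.5 cube is present, so the union is just that shape — area = 258.75 mm²; (whole slice rotated 30° about Z — lengths, areas and connectivity unchanged). So its area = 258.75 mm². Layer 51 is larger (459.33 vs 258.75 mm²).

layer 51 (z = 15.3 mm)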